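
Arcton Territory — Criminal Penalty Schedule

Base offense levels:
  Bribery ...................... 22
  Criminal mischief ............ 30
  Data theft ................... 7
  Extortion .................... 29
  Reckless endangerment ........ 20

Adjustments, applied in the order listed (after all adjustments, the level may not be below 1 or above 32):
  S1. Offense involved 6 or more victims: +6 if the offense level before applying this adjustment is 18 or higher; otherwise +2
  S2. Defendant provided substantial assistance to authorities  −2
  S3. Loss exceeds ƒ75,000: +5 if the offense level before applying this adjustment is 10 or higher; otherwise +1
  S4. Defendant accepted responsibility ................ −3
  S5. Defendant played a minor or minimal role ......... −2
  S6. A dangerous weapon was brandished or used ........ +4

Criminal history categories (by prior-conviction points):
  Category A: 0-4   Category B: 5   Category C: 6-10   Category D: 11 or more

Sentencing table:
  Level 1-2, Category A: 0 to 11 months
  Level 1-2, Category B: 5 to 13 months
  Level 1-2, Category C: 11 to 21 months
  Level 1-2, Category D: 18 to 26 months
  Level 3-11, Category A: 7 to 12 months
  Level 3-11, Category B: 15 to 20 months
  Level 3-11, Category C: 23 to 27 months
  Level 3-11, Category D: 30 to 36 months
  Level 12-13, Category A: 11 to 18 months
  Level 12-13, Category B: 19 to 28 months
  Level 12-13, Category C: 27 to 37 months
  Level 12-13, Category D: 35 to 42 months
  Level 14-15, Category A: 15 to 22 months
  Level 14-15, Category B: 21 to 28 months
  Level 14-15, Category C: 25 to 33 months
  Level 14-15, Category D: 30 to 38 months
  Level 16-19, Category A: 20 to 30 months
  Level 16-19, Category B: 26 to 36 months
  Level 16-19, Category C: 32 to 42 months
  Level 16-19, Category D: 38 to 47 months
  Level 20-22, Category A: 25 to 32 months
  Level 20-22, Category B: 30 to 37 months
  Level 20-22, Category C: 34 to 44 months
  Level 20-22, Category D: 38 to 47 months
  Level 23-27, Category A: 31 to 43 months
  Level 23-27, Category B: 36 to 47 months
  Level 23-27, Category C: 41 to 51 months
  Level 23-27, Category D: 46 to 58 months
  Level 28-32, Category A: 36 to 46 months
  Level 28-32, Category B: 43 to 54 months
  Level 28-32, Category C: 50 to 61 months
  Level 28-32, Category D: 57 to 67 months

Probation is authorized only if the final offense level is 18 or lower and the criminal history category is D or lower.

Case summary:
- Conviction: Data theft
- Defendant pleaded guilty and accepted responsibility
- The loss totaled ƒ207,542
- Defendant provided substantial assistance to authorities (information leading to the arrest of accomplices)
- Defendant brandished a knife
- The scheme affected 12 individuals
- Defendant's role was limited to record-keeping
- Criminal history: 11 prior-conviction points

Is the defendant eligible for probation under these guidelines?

Base offense level for data theft: 7.
S1 applies (level before this adjustment is 7 < 18, so +2): 7 + 2 = 9.
S2 applies: 9 − 2 = 7.
S3 applies (level before this adjustment is 7 < 10, so +1): 7 + 1 = 8.
S4 applies: 8 − 3 = 5.
S5 applies: 5 − 2 = 3.
S6 applies: 3 + 4 = 7.
Final offense level: 7.
Criminal history: 11 prior points → Category D (11+).
Level 7 falls in the 3-11 band.
Grid: Level 3-11 × Category D = 30-36 months.
Probation check: level 7 ≤ 18 and category D ≤ D → eligible.

Yes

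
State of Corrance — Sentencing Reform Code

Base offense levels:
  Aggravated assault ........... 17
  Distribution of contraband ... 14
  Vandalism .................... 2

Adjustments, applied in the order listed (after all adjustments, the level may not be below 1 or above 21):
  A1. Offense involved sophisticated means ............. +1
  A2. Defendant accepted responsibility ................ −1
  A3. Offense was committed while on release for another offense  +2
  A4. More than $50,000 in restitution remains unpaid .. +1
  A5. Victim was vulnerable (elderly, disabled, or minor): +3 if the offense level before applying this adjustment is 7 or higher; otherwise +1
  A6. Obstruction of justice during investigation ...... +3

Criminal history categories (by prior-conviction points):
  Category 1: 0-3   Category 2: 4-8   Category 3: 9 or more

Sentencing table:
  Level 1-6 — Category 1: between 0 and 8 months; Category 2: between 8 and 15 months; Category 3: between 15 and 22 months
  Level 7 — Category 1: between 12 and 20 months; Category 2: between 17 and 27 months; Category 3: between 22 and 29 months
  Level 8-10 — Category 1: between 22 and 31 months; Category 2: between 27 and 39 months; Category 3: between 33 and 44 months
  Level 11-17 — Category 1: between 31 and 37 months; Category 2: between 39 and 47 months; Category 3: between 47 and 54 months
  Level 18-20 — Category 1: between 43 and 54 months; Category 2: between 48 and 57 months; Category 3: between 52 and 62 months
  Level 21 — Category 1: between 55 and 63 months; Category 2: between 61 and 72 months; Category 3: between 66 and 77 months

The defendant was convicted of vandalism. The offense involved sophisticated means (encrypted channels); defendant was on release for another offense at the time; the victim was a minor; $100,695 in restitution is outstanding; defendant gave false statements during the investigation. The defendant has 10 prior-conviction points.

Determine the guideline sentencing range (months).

Base offense level for vandalism: 2.
A1 applies: 2 + 1 = 3.
A3 applies: 3 + 2 = 5.
A4 applies: 5 + 1 = 6.
A5 applies (level before this adjustment is 6 < 7, so +1): 6 + 1 = 7.
A6 applies: 7 + 3 = 10.
Final offense level: 10.
Criminal history: 10 prior points → Category 3 (9+).
Level 10 falls in the 8-10 band.
Grid: Level 8-10 × Category 3 = 33-44 months.

33-44 months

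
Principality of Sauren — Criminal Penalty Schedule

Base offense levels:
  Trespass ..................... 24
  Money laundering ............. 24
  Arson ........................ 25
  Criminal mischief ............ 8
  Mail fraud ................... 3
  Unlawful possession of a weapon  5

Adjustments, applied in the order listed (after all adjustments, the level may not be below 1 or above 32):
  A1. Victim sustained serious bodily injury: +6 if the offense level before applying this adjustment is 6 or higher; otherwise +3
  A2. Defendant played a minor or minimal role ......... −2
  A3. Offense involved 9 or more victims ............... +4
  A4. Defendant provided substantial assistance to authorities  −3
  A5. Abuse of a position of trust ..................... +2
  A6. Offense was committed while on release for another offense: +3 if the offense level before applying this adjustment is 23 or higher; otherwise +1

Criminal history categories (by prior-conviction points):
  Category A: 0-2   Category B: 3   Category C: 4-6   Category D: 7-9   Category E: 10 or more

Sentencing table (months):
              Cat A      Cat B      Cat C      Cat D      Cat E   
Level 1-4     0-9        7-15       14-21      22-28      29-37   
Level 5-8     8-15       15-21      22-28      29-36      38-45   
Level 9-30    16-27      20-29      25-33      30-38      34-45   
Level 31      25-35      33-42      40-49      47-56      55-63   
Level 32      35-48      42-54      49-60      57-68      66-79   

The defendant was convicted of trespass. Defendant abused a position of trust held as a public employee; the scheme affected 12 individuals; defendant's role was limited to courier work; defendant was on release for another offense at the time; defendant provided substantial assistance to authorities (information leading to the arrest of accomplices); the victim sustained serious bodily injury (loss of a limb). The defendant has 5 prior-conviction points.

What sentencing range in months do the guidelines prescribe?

49-60 months

Base offense level for trespass: 24.
A1 applies (level before this adjustment is 24 ≥ 6, so +6): 24 + 6 = 30.
A2 applies: 30 − 2 = 28.
A3 applies: 28 + 4 = 32.
A4 applies: 32 − 3 = 29.
A5 applies: 29 + 2 = 31.
A6 applies (level before this adjustment is 31 ≥ 23, so +3): 31 + 3 = 34.
Level 34 exceeds the maximum of 32; capped at 32.
Final offense level: 32.
Criminal history: 5 prior points → Category C (4-6).
Level 32 falls in the 32 band.
Grid: Level 32 × Category C = 49-60 months.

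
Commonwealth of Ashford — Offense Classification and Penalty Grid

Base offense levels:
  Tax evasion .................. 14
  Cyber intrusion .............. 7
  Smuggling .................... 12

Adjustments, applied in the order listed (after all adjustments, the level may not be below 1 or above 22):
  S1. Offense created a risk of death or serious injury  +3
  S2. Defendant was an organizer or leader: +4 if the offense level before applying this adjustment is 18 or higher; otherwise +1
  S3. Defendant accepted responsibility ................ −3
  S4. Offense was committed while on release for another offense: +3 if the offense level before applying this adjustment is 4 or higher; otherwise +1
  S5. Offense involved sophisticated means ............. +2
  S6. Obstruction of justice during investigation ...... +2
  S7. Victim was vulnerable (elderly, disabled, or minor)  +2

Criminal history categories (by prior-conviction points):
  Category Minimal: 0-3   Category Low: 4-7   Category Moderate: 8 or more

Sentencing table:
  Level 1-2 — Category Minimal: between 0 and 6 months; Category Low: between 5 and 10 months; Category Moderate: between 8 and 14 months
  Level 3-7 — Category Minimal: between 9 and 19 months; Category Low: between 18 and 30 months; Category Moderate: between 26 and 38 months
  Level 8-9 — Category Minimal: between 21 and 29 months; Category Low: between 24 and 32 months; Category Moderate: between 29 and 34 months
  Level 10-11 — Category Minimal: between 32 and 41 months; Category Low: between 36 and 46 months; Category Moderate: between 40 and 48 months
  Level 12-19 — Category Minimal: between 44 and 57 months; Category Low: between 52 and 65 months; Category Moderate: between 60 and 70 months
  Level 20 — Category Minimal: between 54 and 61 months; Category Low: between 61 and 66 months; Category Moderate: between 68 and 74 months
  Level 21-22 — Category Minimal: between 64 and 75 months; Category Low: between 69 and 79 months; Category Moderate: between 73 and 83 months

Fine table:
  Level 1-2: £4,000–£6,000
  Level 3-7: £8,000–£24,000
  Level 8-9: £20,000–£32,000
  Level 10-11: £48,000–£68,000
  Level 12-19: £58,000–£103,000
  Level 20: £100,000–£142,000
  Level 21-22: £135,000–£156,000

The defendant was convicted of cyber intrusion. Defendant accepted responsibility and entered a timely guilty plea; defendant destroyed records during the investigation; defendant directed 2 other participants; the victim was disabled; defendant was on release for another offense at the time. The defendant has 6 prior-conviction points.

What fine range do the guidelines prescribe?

£58,000–£103,000

Base offense level for cyber intrusion: 7.
S2 applies (level before this adjustment is 7 < 18, so +1): 7 + 1 = 8.
S3 applies: 8 − 3 = 5.
S4 applies (level before this adjustment is 5 ≥ 4, so +3): 5 + 3 = 8.
S6 applies: 8 + 2 = 10.
S7 applies: 10 + 2 = 12.
Final offense level: 12.
Level 12 falls in the 12-19 band.
Fine table: Level 12-19 → £58,000–£103,000.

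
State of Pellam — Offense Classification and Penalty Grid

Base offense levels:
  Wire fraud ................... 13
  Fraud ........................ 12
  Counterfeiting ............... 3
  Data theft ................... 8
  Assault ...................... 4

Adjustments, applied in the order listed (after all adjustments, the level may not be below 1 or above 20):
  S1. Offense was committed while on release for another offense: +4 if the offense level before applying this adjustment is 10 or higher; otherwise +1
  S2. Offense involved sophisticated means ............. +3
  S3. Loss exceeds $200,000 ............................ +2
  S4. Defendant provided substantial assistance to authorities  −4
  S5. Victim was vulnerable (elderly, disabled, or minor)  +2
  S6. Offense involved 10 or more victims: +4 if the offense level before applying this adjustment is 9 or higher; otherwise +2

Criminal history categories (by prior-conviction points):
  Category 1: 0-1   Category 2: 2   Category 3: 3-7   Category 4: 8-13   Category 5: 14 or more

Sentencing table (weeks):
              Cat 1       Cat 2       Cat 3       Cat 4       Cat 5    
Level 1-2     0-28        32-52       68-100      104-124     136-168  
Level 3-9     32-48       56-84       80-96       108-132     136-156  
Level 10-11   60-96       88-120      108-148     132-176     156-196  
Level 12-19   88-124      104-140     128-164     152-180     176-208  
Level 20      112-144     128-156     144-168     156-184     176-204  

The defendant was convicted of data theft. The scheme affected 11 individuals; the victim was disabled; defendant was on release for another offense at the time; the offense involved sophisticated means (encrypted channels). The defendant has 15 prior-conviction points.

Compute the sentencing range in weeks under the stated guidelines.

Base offense level for data theft: 8.
S1 applies (level before this adjustment is 8 < 10, so +1): 8 + 1 = 9.
S2 applies: 9 + 3 = 12.
S3 does not apply.
S4 does not apply.
S5 applies: 12 + 2 = 14.
S6 applies (level before this adjustment is 14 ≥ 9, so +4): 14 + 4 = 18.
Final offense level: 18.
Criminal history: 15 prior points → Category 5 (14+).
Level 18 falls in the 12-19 band.
Grid: Level 12-19 × Category 5 = 176-208 weeks.

176-208 weeks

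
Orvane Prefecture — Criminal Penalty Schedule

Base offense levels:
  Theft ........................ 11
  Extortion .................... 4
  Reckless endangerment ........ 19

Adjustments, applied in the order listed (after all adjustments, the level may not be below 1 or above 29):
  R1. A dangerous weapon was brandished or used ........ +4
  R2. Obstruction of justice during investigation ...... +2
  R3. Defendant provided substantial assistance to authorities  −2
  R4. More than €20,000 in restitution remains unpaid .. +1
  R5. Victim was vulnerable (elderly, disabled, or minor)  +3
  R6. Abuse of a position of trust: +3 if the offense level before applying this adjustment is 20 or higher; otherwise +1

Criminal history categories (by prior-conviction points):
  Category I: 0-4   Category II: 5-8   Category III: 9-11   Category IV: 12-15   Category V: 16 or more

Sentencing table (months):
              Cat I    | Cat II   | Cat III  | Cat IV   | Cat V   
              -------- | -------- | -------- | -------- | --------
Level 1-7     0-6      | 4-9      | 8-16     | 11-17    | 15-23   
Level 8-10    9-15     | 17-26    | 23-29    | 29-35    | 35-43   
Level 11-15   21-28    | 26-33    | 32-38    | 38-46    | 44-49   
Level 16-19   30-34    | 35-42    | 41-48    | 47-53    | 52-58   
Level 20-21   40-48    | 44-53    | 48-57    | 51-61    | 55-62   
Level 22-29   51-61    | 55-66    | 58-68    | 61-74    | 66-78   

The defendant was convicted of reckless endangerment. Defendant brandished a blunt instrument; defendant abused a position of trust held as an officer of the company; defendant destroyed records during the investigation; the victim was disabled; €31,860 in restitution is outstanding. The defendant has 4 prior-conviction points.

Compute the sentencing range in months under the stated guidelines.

Base offense level for reckless endangerment: 19.
R1 applies: 19 + 4 = 23.
R2 applies: 23 + 2 = 25.
R4 applies: 25 + 1 = 26.
R5 applies: 26 + 3 = 29.
R6 applies (level before this adjustment is 29 ≥ 20, so +3): 29 + 3 = 32.
Level 32 exceeds the maximum of 29; capped at 29.
Final offense level: 29.
Criminal history: 4 prior points → Category I (0-4).
Level 29 falls in the 22-29 band.
Grid: Level 22-29 × Category I = 51-61 months.

51-61 months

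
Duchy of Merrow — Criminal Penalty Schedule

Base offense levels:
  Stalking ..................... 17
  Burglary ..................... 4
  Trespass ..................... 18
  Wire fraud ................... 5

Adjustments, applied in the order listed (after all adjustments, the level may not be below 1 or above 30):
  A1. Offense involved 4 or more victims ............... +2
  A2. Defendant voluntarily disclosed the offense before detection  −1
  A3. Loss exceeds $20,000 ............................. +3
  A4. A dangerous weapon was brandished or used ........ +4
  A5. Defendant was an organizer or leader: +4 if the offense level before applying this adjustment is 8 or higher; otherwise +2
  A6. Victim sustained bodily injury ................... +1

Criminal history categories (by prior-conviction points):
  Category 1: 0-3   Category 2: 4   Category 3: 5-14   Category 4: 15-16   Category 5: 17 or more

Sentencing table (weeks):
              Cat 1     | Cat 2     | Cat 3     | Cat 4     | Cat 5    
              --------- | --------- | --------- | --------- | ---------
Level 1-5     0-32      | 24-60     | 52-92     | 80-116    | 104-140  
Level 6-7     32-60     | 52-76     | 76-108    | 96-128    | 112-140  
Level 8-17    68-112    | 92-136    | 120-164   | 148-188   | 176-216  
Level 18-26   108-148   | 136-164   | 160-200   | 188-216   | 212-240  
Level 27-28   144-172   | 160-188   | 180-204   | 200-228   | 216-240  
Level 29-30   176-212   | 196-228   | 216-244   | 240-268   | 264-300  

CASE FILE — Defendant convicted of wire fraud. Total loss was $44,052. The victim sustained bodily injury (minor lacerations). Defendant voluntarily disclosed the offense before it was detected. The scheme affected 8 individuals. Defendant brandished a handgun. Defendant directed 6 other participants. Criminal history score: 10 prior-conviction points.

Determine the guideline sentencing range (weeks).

Base offense level for wire fraud: 5.
A1 applies: 5 + 2 = 7.
A2 applies: 7 − 1 = 6.
A3 applies: 6 + 3 = 9.
A4 applies: 9 + 4 = 13.
A5 applies (level before this adjustment is 13 ≥ 8, so +4): 13 + 4 = 17.
A6 applies: 17 + 1 = 18.
Final offense level: 18.
Criminal history: 10 prior points → Category 3 (5-14).
Level 18 falls in the 18-26 band.
Grid: Level 18-26 × Category 3 = 160-200 weeks.

160-200 weeks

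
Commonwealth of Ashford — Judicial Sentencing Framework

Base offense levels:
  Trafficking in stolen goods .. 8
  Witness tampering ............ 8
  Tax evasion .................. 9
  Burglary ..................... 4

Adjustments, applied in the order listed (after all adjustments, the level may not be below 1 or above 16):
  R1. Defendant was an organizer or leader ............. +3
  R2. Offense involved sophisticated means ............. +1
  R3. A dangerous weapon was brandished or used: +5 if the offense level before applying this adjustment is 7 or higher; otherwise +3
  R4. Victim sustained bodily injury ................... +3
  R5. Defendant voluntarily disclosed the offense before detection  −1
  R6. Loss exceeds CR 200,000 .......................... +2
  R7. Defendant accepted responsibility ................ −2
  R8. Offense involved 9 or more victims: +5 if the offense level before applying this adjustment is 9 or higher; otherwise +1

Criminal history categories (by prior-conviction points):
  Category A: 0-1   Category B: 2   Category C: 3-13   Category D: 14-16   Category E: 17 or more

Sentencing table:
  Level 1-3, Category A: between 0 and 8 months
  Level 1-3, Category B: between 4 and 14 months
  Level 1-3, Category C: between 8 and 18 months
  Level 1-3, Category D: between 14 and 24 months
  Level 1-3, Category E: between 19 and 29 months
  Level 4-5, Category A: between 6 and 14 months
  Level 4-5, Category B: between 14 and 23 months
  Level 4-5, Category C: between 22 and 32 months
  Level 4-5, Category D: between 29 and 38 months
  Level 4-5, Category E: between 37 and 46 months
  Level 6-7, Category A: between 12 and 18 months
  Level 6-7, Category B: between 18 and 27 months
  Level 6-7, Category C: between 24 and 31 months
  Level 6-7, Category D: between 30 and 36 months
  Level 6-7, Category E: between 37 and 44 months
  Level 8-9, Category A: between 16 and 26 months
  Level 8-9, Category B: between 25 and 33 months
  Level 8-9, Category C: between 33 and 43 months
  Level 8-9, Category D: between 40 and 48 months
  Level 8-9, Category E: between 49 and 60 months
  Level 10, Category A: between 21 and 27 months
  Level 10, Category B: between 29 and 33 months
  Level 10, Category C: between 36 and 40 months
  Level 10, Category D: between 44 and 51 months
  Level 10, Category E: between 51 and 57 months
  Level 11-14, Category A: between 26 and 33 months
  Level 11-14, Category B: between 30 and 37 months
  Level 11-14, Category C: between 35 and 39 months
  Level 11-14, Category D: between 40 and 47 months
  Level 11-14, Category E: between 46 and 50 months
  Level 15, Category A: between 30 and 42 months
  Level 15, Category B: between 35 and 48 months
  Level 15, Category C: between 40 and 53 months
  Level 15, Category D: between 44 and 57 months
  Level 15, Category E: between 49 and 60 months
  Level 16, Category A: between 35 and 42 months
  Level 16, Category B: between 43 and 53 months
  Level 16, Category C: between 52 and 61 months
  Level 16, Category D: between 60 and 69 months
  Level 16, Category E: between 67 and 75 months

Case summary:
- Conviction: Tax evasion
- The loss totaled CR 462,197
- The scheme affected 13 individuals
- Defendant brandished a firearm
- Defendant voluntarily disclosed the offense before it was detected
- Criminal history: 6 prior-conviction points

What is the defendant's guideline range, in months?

Base offense level for tax evasion: 9.
R1 does not apply.
R3 applies (level before this adjustment is 9 ≥ 7, so +5): 9 + 5 = 14.
R5 applies: 14 − 1 = 13.
R6 applies: 13 + 2 = 15.
R7 does not apply.
R8 applies (level before this adjustment is 15 ≥ 9, so +5): 15 + 5 = 20.
Level 20 exceeds the maximum of 16; capped at 16.
Final offense level: 16.
Criminal history: 6 prior points → Category C (3-13).
Level 16 falls in the 16 band.
Grid: Level 16 × Category C = 52-61 months.

52-61 months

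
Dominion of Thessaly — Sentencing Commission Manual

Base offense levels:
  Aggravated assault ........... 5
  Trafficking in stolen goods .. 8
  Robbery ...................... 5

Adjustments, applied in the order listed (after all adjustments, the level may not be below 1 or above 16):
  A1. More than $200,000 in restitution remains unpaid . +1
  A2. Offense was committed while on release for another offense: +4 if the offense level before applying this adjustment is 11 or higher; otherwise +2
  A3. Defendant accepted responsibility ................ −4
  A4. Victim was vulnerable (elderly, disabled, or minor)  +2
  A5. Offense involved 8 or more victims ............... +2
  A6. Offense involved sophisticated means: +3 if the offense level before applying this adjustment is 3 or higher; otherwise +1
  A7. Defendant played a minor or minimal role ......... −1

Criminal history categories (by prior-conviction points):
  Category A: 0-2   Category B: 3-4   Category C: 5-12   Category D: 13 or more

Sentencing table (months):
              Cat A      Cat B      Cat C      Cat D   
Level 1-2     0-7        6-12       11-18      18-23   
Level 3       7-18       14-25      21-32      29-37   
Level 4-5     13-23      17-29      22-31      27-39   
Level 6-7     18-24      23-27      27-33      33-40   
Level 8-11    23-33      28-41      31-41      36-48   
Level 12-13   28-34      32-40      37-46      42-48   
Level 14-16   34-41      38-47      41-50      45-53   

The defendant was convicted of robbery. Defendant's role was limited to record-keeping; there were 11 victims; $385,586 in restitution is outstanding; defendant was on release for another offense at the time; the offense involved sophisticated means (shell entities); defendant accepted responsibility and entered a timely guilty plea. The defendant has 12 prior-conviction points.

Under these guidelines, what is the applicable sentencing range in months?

Base offense level for robbery: 5.
A1 applies: 5 + 1 = 6.
A2 applies (level before this adjustment is 6 < 11, so +2): 6 + 2 = 8.
A3 applies: 8 − 4 = 4.
A5 applies: 4 + 2 = 6.
A6 applies (level before this adjustment is 6 ≥ 3, so +3): 6 + 3 = 9.
A7 applies: 9 − 1 = 8.
Final offense level: 8.
Criminal history: 12 prior points → Category C (5-12).
Level 8 falls in the 8-11 band.
Grid: Level 8-11 × Category C = 31-41 months.

31-41 months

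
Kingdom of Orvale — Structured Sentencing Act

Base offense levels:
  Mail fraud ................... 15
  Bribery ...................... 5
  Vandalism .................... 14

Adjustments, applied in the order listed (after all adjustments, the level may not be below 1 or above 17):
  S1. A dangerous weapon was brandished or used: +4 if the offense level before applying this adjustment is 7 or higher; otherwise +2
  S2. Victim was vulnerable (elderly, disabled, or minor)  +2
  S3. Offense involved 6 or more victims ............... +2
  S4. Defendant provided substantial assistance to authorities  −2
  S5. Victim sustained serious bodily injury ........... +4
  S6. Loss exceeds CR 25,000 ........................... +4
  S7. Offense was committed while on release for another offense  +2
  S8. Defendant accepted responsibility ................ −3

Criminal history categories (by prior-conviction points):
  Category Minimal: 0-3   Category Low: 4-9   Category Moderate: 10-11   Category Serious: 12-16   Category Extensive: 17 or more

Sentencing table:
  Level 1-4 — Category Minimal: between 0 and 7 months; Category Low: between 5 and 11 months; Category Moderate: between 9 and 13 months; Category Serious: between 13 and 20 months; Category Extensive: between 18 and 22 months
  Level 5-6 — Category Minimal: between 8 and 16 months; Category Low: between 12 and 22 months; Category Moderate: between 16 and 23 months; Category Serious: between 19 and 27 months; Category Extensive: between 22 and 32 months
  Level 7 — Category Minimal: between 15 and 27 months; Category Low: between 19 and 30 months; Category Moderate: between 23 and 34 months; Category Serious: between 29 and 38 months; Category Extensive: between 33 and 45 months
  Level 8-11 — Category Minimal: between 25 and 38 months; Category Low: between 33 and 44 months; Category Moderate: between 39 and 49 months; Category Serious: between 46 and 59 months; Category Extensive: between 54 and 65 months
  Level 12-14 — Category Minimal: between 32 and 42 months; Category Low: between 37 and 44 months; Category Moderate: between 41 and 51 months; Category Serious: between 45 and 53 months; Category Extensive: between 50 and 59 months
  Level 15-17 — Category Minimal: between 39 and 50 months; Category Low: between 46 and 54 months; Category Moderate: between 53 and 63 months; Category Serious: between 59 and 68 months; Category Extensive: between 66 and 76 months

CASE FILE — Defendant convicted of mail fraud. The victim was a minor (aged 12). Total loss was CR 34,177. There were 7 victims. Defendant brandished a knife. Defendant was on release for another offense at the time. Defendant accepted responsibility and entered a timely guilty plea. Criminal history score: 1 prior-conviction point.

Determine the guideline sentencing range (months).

Base offense level for mail fraud: 15.
S1 applies (level before this adjustment is 15 ≥ 7, so +4): 15 + 4 = 19.
S2 applies: 19 + 2 = 21.
S3 applies: 21 + 2 = 23.
S5 does not apply.
S6 applies: 23 + 4 = 27.
S7 applies: 27 + 2 = 29.
S8 applies: 29 − 3 = 26.
Level 26 exceeds the maximum of 17; capped at 17.
Final offense level: 17.
Criminal history: 1 prior point → Category Minimal (0-3).
Level 17 falls in the 15-17 band.
Grid: Level 15-17 × Category Minimal = 39-50 months.

39-50 months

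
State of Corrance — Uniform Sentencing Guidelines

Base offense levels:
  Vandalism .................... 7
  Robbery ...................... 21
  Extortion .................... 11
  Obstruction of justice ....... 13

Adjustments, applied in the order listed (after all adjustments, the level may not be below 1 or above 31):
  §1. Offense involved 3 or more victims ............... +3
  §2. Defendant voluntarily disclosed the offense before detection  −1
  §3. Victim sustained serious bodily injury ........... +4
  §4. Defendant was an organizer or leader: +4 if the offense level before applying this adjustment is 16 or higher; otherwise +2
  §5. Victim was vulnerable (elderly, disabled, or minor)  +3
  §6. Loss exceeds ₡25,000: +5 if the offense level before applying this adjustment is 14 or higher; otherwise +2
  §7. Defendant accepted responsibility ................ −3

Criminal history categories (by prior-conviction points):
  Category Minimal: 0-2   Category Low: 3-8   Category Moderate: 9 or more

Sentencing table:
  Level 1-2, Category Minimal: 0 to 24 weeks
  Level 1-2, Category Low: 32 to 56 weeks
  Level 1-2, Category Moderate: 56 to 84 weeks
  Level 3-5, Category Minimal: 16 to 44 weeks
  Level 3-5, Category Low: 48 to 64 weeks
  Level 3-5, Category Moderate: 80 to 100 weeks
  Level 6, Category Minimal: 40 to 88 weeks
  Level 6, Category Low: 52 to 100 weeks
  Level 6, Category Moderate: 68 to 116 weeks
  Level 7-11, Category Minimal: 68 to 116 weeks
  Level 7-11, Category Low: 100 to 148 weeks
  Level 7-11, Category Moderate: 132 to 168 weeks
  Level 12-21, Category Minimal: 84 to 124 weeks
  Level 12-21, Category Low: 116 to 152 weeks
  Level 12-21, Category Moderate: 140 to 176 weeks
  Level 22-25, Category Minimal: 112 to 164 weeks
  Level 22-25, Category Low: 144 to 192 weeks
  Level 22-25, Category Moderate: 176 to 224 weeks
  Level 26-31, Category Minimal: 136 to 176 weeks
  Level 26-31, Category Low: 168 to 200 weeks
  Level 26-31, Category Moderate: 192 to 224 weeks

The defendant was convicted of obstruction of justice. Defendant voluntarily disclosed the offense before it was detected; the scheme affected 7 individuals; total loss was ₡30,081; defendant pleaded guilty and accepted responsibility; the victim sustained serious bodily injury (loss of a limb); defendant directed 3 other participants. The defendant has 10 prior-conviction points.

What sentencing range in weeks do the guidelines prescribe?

176-224 weeks

Base offense level for obstruction of justice: 13.
§1 applies: 13 + 3 = 16.
§2 applies: 16 − 1 = 15.
§3 applies: 15 + 4 = 19.
§4 applies (level before this adjustment is 19 ≥ 16, so +4): 19 + 4 = 23.
§5 does not apply.
§6 applies (level before this adjustment is 23 ≥ 14, so +5): 23 + 5 = 28.
§7 applies: 28 − 3 = 25.
Final offense level: 25.
Criminal history: 10 prior points → Category Moderate (9+).
Level 25 falls in the 22-25 band.
Grid: Level 22-25 × Category Moderate = 176-224 weeks.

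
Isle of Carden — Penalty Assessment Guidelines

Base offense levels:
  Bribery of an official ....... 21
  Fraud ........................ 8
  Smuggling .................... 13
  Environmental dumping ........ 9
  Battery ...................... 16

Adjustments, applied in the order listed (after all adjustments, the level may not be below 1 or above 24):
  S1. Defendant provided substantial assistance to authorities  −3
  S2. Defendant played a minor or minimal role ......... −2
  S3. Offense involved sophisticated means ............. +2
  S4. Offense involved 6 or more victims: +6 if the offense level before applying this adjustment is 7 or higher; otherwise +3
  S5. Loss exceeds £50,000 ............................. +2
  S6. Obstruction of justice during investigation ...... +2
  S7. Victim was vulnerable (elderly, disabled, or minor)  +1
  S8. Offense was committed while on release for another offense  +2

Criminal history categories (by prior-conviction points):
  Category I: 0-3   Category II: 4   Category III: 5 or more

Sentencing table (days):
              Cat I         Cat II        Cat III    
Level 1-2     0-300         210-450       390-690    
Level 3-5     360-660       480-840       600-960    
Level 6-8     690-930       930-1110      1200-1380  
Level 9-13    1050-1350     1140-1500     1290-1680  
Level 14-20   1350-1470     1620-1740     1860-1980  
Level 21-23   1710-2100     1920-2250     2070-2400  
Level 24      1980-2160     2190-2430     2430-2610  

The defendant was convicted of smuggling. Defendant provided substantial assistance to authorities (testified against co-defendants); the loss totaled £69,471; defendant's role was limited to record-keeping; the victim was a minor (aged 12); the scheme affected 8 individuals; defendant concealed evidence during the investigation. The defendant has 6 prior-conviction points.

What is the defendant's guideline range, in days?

1860-1980 days

Base offense level for smuggling: 13.
S1 applies: 13 − 3 = 10.
S2 applies: 10 − 2 = 8.
S4 applies (level before this adjustment is 8 ≥ 7, so +6): 8 + 6 = 14.
S5 applies: 14 + 2 = 16.
S6 applies: 16 + 2 = 18.
S7 applies: 18 + 1 = 19.
S8 does not apply.
Final offense level: 19.
Criminal history: 6 prior points → Category III (5+).
Level 19 falls in the 14-20 band.
Grid: Level 14-20 × Category III = 1860-1980 days.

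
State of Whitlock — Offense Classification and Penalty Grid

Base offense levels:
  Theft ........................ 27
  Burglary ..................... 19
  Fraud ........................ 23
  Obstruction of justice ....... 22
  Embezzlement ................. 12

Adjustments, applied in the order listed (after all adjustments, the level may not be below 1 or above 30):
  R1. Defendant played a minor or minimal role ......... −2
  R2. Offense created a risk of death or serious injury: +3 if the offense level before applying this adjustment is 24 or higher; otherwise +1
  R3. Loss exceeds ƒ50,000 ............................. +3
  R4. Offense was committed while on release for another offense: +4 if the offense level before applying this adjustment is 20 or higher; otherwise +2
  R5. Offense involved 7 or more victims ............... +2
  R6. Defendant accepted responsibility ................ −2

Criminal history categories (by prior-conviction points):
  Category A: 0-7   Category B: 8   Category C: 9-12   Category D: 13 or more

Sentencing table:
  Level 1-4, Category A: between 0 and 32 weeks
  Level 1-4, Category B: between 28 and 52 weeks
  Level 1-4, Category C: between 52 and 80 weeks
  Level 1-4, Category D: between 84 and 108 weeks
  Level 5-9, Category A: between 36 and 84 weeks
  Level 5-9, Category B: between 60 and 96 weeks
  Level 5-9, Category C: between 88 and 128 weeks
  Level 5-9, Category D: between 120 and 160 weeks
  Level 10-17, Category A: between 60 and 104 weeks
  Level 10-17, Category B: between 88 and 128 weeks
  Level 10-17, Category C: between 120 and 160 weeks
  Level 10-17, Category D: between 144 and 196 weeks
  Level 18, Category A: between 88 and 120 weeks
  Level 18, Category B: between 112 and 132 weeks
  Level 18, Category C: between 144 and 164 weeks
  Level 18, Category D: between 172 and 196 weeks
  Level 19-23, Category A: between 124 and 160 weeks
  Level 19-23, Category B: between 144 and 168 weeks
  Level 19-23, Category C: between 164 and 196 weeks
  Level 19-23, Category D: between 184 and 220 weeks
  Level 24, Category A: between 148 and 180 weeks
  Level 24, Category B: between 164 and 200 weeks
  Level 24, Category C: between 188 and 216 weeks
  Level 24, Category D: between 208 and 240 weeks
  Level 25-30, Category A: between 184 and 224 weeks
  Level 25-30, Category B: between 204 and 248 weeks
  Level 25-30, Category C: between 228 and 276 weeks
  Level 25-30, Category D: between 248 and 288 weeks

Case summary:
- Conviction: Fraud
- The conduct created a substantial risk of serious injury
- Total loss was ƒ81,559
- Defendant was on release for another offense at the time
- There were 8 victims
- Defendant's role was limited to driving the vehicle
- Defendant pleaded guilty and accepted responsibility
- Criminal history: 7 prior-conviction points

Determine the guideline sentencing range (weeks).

184-224 weeks

Base offense level for fraud: 23.
R1 applies: 23 − 2 = 21.
R2 applies (level before this adjustment is 21 < 24, so +1): 21 + 1 = 22.
R3 applies: 22 + 3 = 25.
R4 applies (level before this adjustment is 25 ≥ 20, so +4): 25 + 4 = 29.
R5 applies: 29 + 2 = 31.
R6 applies: 31 − 2 = 29.
Final offense level: 29.
Criminal history: 7 prior points → Category A (0-7).
Level 29 falls in the 25-30 band.
Grid: Level 25-30 × Category A = 184-224 weeks.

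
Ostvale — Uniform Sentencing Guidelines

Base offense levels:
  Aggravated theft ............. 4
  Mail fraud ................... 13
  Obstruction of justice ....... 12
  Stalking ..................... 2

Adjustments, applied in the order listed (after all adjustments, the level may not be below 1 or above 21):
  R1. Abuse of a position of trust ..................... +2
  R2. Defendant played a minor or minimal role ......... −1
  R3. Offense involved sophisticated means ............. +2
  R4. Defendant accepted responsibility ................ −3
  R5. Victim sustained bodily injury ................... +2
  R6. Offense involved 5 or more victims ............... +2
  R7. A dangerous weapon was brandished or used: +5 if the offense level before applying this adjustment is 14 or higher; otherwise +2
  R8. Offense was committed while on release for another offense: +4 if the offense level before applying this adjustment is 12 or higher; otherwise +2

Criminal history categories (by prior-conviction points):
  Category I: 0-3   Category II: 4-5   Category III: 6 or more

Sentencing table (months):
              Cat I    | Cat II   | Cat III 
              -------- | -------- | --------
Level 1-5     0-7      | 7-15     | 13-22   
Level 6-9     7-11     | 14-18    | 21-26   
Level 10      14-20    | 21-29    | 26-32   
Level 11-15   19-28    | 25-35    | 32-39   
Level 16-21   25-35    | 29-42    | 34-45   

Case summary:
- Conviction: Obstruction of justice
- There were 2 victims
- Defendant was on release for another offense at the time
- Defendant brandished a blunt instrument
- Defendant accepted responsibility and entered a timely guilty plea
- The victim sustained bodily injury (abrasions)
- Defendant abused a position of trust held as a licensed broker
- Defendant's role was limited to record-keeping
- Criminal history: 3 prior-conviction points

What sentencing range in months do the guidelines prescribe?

25-35 months

Base offense level for obstruction of justice: 12.
R1 applies: 12 + 2 = 14.
R2 applies: 14 − 1 = 13.
R3 does not apply.
R4 applies: 13 − 3 = 10.
R5 applies: 10 + 2 = 12.
R6 does not apply.
R7 applies (level before this adjustment is 12 < 14, so +2): 12 + 2 = 14.
R8 applies (level before this adjustment is 14 ≥ 12, so +4): 14 + 4 = 18.
Final offense level: 18.
Criminal history: 3 prior points → Category I (0-3).
Level 18 falls in the 16-21 band.
Grid: Level 16-21 × Category I = 25-35 months.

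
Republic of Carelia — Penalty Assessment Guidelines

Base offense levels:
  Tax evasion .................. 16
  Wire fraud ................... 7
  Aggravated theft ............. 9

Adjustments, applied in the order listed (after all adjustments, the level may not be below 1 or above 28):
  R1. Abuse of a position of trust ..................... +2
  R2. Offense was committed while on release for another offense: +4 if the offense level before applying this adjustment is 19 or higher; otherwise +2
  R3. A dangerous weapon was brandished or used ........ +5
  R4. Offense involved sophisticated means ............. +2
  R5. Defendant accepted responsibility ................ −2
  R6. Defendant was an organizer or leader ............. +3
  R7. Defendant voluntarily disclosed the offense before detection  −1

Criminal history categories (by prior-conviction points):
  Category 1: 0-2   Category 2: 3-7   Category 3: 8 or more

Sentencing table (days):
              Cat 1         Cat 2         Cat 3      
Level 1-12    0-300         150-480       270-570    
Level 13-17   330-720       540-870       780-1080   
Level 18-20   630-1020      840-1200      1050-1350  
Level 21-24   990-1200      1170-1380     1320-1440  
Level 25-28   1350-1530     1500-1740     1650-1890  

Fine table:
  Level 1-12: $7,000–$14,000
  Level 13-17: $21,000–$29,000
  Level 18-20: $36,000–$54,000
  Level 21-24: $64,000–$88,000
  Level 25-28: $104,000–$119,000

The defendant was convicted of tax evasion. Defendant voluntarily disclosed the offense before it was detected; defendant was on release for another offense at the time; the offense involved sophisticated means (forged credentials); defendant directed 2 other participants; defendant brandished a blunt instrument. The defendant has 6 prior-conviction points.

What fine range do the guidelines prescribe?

Base offense level for tax evasion: 16.
R2 applies (level before this adjustment is 16 < 19, so +2): 16 + 2 = 18.
R3 applies: 18 + 5 = 23.
R4 applies: 23 + 2 = 25.
R5 does not apply.
R6 applies: 25 + 3 = 28.
R7 applies: 28 − 1 = 27.
Final offense level: 27.
Level 27 falls in the 25-28 band.
Fine table: Level 25-28 → $104,000–$119,000.

$104,000–$119,000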